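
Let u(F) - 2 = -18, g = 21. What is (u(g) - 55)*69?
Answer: -4899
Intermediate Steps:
u(F) = -16 (u(F) = 2 - 18 = -16)
(u(g) - 55)*69 = (-16 - 55)*69 = -71*69 = -4899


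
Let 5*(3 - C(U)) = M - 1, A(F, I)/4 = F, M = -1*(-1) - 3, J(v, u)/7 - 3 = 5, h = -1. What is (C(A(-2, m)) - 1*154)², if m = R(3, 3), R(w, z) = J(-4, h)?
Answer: 565504/25 ≈ 22620.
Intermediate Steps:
J(v, u) = 56 (J(v, u) = 21 + 7*5 = 21 + 35 = 56)
R(w, z) = 56
M = -2 (M = 1 - 3 = -2)
m = 56
A(F, I) = 4*F
C(U) = 18/5 (C(U) = 3 - (-2 - 1)/5 = 3 - ⅕*(-3) = 3 + ⅗ = 18/5)
(C(A(-2, m)) - 1*154)² = (18/5 - 1*154)² = (18/5 - 154)² = (-752/5)² = 565504/25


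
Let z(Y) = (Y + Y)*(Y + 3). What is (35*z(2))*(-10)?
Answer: -7000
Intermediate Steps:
z(Y) = 2*Y*(3 + Y) (z(Y) = (2*Y)*(3 + Y) = 2*Y*(3 + Y))
(35*z(2))*(-10) = (35*(2*2*(3 + 2)))*(-10) = (35*(2*2*5))*(-10) = (35*20)*(-10) = 700*(-10) = -7000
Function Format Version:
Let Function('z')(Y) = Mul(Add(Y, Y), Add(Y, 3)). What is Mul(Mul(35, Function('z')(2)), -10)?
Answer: -7000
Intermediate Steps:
Function('z')(Y) = Mul(2, Y, Add(3, Y)) (Function('z')(Y) = Mul(Mul(2, Y), Add(3, Y)) = Mul(2, Y, Add(3, Y)))
Mul(Mul(35, Function('z')(2)), -10) = Mul(Mul(35, Mul(2, 2, Add(3, 2))), -10) = Mul(Mul(35, Mul(2, 2, 5)), -10) = Mul(Mul(35, 20), -10) = Mul(700, -10) = -7000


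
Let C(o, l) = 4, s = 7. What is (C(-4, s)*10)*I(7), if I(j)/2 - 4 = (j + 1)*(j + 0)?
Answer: 4800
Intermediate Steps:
I(j) = 8 + 2*j*(1 + j) (I(j) = 8 + 2*((j + 1)*(j + 0)) = 8 + 2*((1 + j)*j) = 8 + 2*(j*(1 + j)) = 8 + 2*j*(1 + j))
(C(-4, s)*10)*I(7) = (4*10)*(8 + 2*7 + 2*7**2) = 40*(8 + 14 + 2*49) = 40*(8 + 14 + 98) = 40*120 = 4800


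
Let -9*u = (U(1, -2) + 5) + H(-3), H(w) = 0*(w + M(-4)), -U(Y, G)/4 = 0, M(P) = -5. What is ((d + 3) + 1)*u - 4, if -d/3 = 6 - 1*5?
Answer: -41/9 ≈ -4.5556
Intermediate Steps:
d = -3 (d = -3*(6 - 1*5) = -3*(6 - 5) = -3*1 = -3)
U(Y, G) = 0 (U(Y, G) = -4*0 = 0)
H(w) = 0 (H(w) = 0*(w - 5) = 0*(-5 + w) = 0)
u = -5/9 (u = -((0 + 5) + 0)/9 = -(5 + 0)/9 = -⅑*5 = -5/9 ≈ -0.55556)
((d + 3) + 1)*u - 4 = ((-3 + 3) + 1)*(-5/9) - 4 = (0 + 1)*(-5/9) - 4 = 1*(-5/9) - 4 = -5/9 - 4 = -41/9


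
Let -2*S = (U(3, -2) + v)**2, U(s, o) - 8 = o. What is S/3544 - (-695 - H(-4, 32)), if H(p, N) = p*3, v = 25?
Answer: 4840143/7088 ≈ 682.86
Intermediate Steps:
U(s, o) = 8 + o
H(p, N) = 3*p
S = -961/2 (S = -((8 - 2) + 25)**2/2 = -(6 + 25)**2/2 = -1/2*31**2 = -1/2*961 = -961/2 ≈ -480.50)
S/3544 - (-695 - H(-4, 32)) = -961/2/3544 - (-695 - 3*(-4)) = -961/2*1/3544 - (-695 - 1*(-12)) = -961/7088 - (-695 + 12) = -961/7088 - 1*(-683) = -961/7088 + 683 = 4840143/7088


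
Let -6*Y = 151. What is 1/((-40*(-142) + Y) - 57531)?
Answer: -6/311257 ≈ -1.9277e-5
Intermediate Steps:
Y = -151/6 (Y = -1/6*151 = -151/6 ≈ -25.167)
1/((-40*(-142) + Y) - 57531) = 1/((-40*(-142) - 151/6) - 57531) = 1/((5680 - 151/6) - 57531) = 1/(33929/6 - 57531) = 1/(-311257/6) = -6/311257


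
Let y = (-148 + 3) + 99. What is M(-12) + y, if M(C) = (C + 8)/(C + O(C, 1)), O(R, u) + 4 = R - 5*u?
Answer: -1514/33 ≈ -45.879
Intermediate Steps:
y = -46 (y = -145 + 99 = -46)
O(R, u) = -4 + R - 5*u (O(R, u) = -4 + (R - 5*u) = -4 + R - 5*u)
M(C) = (8 + C)/(-9 + 2*C) (M(C) = (C + 8)/(C + (-4 + C - 5*1)) = (8 + C)/(C + (-4 + C - 5)) = (8 + C)/(C + (-9 + C)) = (8 + C)/(-9 + 2*C))
M(-12) + y = (8 - 12)/(-9 + 2*(-12)) - 46 = -4/(-9 - 24) - 46 = -4/(-33) - 46 = -1/33*(-4) - 46 = 4/33 - 46 = -1514/33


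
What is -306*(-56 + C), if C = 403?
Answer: -106182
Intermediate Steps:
-306*(-56 + C) = -306*(-56 + 403) = -306*347 = -106182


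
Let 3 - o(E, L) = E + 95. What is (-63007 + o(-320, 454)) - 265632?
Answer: -328411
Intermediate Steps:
o(E, L) = -92 - E (o(E, L) = 3 - (E + 95) = 3 - (95 + E) = 3 + (-95 - E) = -92 - E)
(-63007 + o(-320, 454)) - 265632 = (-63007 + (-92 - 1*(-320))) - 265632 = (-63007 + (-92 + 320)) - 265632 = (-63007 + 228) - 265632 = -62779 - 265632 = -328411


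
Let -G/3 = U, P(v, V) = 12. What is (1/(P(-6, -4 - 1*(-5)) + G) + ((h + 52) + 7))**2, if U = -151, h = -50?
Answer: 17522596/216225 ≈ 81.039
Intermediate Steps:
G = 453 (G = -3*(-151) = 453)
(1/(P(-6, -4 - 1*(-5)) + G) + ((h + 52) + 7))**2 = (1/(12 + 453) + ((-50 + 52) + 7))**2 = (1/465 + (2 + 7))**2 = (1/465 + 9)**2 = (4186/465)**2 = 17522596/216225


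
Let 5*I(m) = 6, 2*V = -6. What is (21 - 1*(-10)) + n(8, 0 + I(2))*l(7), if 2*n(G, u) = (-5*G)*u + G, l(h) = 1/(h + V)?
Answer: 26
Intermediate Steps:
V = -3 (V = (1/2)*(-6) = -3)
I(m) = 6/5 (I(m) = (1/5)*6 = 6/5)
l(h) = 1/(-3 + h) (l(h) = 1/(h - 3) = 1/(-3 + h))
n(G, u) = G/2 - 5*G*u/2 (n(G, u) = ((-5*G)*u + G)/2 = (-5*G*u + G)/2 = (G - 5*G*u)/2 = G/2 - 5*G*u/2)
(21 - 1*(-10)) + n(8, 0 + I(2))*l(7) = (21 - 1*(-10)) + ((1/2)*8*(1 - 5*(0 + 6/5)))/(-3 + 7) = (21 + 10) + ((1/2)*8*(1 - 5*6/5))/4 = 31 + ((1/2)*8*(1 - 6))*(1/4) = 31 + ((1/2)*8*(-5))*(1/4) = 31 - 20*1/4 = 31 - 5 = 26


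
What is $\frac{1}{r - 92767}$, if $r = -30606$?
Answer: $- \frac{1}{123373} \approx -8.1055 \cdot 10^{-6}$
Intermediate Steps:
$\frac{1}{r - 92767} = \frac{1}{-30606 - 92767} = \frac{1}{-123373} = - \frac{1}{123373}$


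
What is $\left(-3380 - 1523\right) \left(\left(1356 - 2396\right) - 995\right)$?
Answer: $9977605$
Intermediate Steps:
$\left(-3380 - 1523\right) \left(\left(1356 - 2396\right) - 995\right) = - 4903 \left(\left(1356 - 2396\right) - 995\right) = - 4903 \left(-1040 - 995\right) = \left(-4903\right) \left(-2035\right) = 9977605$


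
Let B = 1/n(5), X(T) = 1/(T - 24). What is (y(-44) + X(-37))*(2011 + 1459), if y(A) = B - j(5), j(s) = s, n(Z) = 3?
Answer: -2973790/183 ≈ -16250.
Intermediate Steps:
X(T) = 1/(-24 + T)
B = 1/3 ≈ 0.33333
y(A) = -14/3 (y(A) = 1/3 - 1*5 = 1/3 - 5 = -14/3)
(y(-44) + X(-37))*(2011 + 1459) = (-14/3 + 1/(-24 - 37))*(2011 + 1459) = (-14/3 + 1/(-61))*3470 = (-14/3 - 1/61)*3470 = -857/183*3470 = -2973790/183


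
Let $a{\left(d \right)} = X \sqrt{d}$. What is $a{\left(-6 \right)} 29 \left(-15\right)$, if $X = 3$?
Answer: $- 1305 i \sqrt{6} \approx - 3196.6 i$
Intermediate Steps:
$a{\left(d \right)} = 3 \sqrt{d}$
$a{\left(-6 \right)} 29 \left(-15\right) = 3 \sqrt{-6} \cdot 29 \left(-15\right) = 3 i \sqrt{6} \cdot 29 \left(-15\right) = 87 i \sqrt{6} \left(-15\right) = - 1305 i \sqrt{6}$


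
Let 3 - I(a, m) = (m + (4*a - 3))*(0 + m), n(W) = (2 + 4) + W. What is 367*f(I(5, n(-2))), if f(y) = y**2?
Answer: 2407887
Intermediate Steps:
n(W) = 6 + W
I(a, m) = 3 - m*(-3 + m + 4*a) (I(a, m) = 3 - (m + (4*a - 3))*(0 + m) = 3 - (m + (-3 + 4*a))*m = 3 - (-3 + m + 4*a)*m = 3 - m*(-3 + m + 4*a))
367*f(I(5, n(-2))) = 367*(3 - (6 - 2)**2 + 3*(6 - 2) - 4*5*(6 - 2))**2 = 367*(3 - 1*4**2 + 3*4 - 4*5*4)**2 = 367*(3 - 1*16 + 12 - 80)**2 = 367*(3 - 16 + 12 - 80)**2 = 367*(-81)**2 = 367*6561 = 2407887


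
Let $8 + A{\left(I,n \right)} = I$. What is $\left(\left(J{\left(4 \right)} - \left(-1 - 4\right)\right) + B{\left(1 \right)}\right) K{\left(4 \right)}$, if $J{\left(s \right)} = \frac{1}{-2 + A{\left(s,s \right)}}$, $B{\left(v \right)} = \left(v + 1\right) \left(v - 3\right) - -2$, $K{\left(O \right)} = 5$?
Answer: $\frac{85}{6} \approx 14.167$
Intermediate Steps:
$B{\left(v \right)} = 2 + \left(1 + v\right) \left(-3 + v\right)$ ($B{\left(v \right)} = \left(1 + v\right) \left(-3 + v\right) + 2 = 2 + \left(1 + v\right) \left(-3 + v\right)$)
$A{\left(I,n \right)} = -8 + I$
$J{\left(s \right)} = \frac{1}{-10 + s}$ ($J{\left(s \right)} = \frac{1}{-2 + \left(-8 + s\right)} = \frac{1}{-10 + s}$)
$\left(\left(J{\left(4 \right)} - \left(-1 - 4\right)\right) + B{\left(1 \right)}\right) K{\left(4 \right)} = \left(\left(\frac{1}{-10 + 4} - \left(-1 - 4\right)\right) - \left(3 - 1\right)\right) 5 = \left(\left(\frac{1}{-6} - \left(-1 - 4\right)\right) - 2\right) 5 = \left(\left(- \frac{1}{6} - -5\right) - 2\right) 5 = \left(\left(- \frac{1}{6} + 5\right) - 2\right) 5 = \left(\frac{29}{6} - 2\right) 5 = \frac{17}{6} \cdot 5 = \frac{85}{6}$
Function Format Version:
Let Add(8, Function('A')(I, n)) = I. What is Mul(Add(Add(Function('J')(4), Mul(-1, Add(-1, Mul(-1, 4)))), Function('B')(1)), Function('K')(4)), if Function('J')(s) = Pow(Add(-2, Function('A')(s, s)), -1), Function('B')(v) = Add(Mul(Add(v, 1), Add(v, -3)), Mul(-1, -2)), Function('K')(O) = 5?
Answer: Rational(85, 6) ≈ 14.167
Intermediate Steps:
Function('B')(v) = Add(2, Mul(Add(1, v), Add(-3, v))) (Function('B')(v) = Add(Mul(Add(1, v), Add(-3, v)), 2) = Add(2, Mul(Add(1, v), Add(-3, v))))
Function('A')(I, n) = Add(-8, I)
Function('J')(s) = Pow(Add(-10, s), -1) (Function('J')(s) = Pow(Add(-2, Add(-8, s)), -1) = Pow(Add(-10, s), -1))
Mul(Add(Add(Function('J')(4), Mul(-1, Add(-1, Mul(-1, 4)))), Function('B')(1)), Function('K')(4)) = Mul(Add(Add(Pow(Add(-10, 4), -1), Mul(-1, Add(-1, Mul(-1, 4)))), Add(-1, Pow(1, 2), Mul(-2, 1))), 5) = Mul(Add(Add(Pow(-6, -1), Mul(-1, Add(-1, -4))), Add(-1, 1, -2)), 5) = Mul(Add(Add(Rational(-1, 6), Mul(-1, -5)), -2), 5) = Mul(Add(Add(Rational(-1, 6), 5), -2), 5) = Mul(Add(Rational(29, 6), -2), 5) = Mul(Rational(17, 6), 5) = Rational(85, 6)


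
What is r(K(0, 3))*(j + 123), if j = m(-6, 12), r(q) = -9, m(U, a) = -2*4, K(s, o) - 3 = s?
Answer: -1035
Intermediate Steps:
K(s, o) = 3 + s
m(U, a) = -8
j = -8
r(K(0, 3))*(j + 123) = -9*(-8 + 123) = -9*115 = -1035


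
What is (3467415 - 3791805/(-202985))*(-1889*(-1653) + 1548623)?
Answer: 657544256733552240/40597 ≈ 1.6197e+13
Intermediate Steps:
(3467415 - 3791805/(-202985))*(-1889*(-1653) + 1548623) = (3467415 - 3791805*(-1/202985))*(3122517 + 1548623) = (3467415 + 758361/40597)*4671140 = (140767405116/40597)*4671140 = 657544256733552240/40597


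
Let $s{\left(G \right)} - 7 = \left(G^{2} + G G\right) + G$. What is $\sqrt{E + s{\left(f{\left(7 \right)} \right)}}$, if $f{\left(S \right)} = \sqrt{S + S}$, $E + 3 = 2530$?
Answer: $\sqrt{2562 + \sqrt{14}} \approx 50.653$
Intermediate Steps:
$E = 2527$ ($E = -3 + 2530 = 2527$)
$f{\left(S \right)} = \sqrt{2} \sqrt{S}$ ($f{\left(S \right)} = \sqrt{2 S} = \sqrt{2} \sqrt{S}$)
$s{\left(G \right)} = 7 + G + 2 G^{2}$ ($s{\left(G \right)} = 7 + \left(\left(G^{2} + G G\right) + G\right) = 7 + \left(\left(G^{2} + G^{2}\right) + G\right) = 7 + \left(2 G^{2} + G\right) = 7 + \left(G + 2 G^{2}\right) = 7 + G + 2 G^{2}$)
$\sqrt{E + s{\left(f{\left(7 \right)} \right)}} = \sqrt{2527 + \left(7 + \sqrt{2} \sqrt{7} + 2 \left(\sqrt{2} \sqrt{7}\right)^{2}\right)} = \sqrt{2527 + \left(7 + \sqrt{14} + 2 \left(\sqrt{14}\right)^{2}\right)} = \sqrt{2527 + \left(7 + \sqrt{14} + 2 \cdot 14\right)} = \sqrt{2527 + \left(7 + \sqrt{14} + 28\right)} = \sqrt{2527 + \left(35 + \sqrt{14}\right)} = \sqrt{2562 + \sqrt{14}}$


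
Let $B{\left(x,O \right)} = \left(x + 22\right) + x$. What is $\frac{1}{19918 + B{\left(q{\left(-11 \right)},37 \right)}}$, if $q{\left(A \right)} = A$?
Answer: $\frac{1}{19918} \approx 5.0206 \cdot 10^{-5}$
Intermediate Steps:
$B{\left(x,O \right)} = 22 + 2 x$ ($B{\left(x,O \right)} = \left(22 + x\right) + x = 22 + 2 x$)
$\frac{1}{19918 + B{\left(q{\left(-11 \right)},37 \right)}} = \frac{1}{19918 + \left(22 + 2 \left(-11\right)\right)} = \frac{1}{19918 + \left(22 - 22\right)} = \frac{1}{19918 + 0} = \frac{1}{19918}$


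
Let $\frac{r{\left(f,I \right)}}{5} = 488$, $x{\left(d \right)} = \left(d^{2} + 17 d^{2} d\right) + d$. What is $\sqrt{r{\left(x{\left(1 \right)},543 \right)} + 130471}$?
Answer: $\sqrt{132911} \approx 364.57$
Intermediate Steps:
$x{\left(d \right)} = d + d^{2} + 17 d^{3}$ ($x{\left(d \right)} = \left(d^{2} + 17 d^{3}\right) + d = d + d^{2} + 17 d^{3}$)
$r{\left(f,I \right)} = 2440$ ($r{\left(f,I \right)} = 5 \cdot 488 = 2440$)
$\sqrt{r{\left(x{\left(1 \right)},543 \right)} + 130471} = \sqrt{2440 + 130471} = \sqrt{132911}$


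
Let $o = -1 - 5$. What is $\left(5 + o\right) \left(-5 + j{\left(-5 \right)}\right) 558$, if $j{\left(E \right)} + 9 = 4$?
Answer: $5580$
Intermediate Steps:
$j{\left(E \right)} = -5$ ($j{\left(E \right)} = -9 + 4 = -5$)
$o = -6$ ($o = -1 - 5 = -6$)
$\left(5 + o\right) \left(-5 + j{\left(-5 \right)}\right) 558 = \left(5 - 6\right) \left(-5 - 5\right) 558 = \left(-1\right) \left(-10\right) 558 = 10 \cdot 558 = 5580$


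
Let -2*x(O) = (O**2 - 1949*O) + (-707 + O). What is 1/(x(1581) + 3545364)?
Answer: 1/3835831 ≈ 2.6070e-7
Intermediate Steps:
x(O) = 707/2 + 974*O - O**2/2 (x(O) = -((O**2 - 1949*O) + (-707 + O))/2 = -(-707 + O**2 - 1948*O)/2 = 707/2 + 974*O - O**2/2)
1/(x(1581) + 3545364) = 1/((707/2 + 974*1581 - 1/2*1581**2) + 3545364) = 1/((707/2 + 1539894 - 1/2*2499561) + 3545364) = 1/((707/2 + 1539894 - 2499561/2) + 3545364) = 1/(290467 + 3545364) = 1/3835831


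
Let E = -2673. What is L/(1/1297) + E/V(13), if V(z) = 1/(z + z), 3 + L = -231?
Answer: -372996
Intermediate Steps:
L = -234 (L = -3 - 231 = -234)
V(z) = 1/(2*z)
L/(1/1297) + E/V(13) = -234/(1/1297) - 2673/((½)/13) = -234/1/1297 - 2673/((½)*(1/13)) = -234*1297 - 2673/1/26 = -303498 - 2673*26 = -303498 - 69498 = -372996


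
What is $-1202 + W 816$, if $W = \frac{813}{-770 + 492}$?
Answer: $- \frac{498782}{139} \approx -3588.4$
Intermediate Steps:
$W = - \frac{813}{278}$ ($W = \frac{813}{-278} = 813 \left(- \frac{1}{278}\right) = - \frac{813}{278} \approx -2.9245$)
$-1202 + W 816 = -1202 - \frac{331704}{139} = - \frac{498782}{139}$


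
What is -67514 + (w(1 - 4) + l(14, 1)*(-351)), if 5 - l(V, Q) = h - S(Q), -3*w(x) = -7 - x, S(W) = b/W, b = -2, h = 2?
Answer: -203591/3 ≈ -67864.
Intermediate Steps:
S(W) = -2/W
w(x) = 7/3 + x/3 (w(x) = -(-7 - x)/3 = 7/3 + x/3)
l(V, Q) = 3 - 2/Q (l(V, Q) = 5 - (2 - (-2)/Q) = 5 - (2 + 2/Q) = 5 + (-2 - 2/Q) = 3 - 2/Q)
-67514 + (w(1 - 4) + l(14, 1)*(-351)) = -67514 + ((7/3 + (1 - 4)/3) + (3 - 2/1)*(-351)) = -67514 + ((7/3 + (⅓)*(-3)) + (3 - 2*1)*(-351)) = -67514 + ((7/3 - 1) + (3 - 2)*(-351)) = -67514 + (4/3 + 1*(-351)) = -67514 + (4/3 - 351) = -67514 - 1049/3 = -203591/3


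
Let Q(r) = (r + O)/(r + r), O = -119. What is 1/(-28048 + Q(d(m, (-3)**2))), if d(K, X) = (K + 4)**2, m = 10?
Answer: -56/1570677 ≈ -3.5653e-5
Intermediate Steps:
d(K, X) = (4 + K)**2
Q(r) = (-119 + r)/(2*r) (Q(r) = (r - 119)/(r + r) = (-119 + r)/((2*r)) = (-119 + r)*(1/(2*r)) = (-119 + r)/(2*r))
1/(-28048 + Q(d(m, (-3)**2))) = 1/(-28048 + (-119 + (4 + 10)**2)/(2*((4 + 10)**2))) = 1/(-28048 + (-119 + 14**2)/(2*(14**2))) = 1/(-28048 + (1/2)*(-119 + 196)/196) = 1/(-28048 + (1/2)*(1/196)*77) = 1/(-28048 + 11/56) = 1/(-1570677/56) = -56/1570677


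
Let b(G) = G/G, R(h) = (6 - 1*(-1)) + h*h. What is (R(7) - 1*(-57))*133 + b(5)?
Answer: 15030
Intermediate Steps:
R(h) = 7 + h² (R(h) = (6 + 1) + h² = 7 + h²)
b(G) = 1
(R(7) - 1*(-57))*133 + b(5) = ((7 + 7²) - 1*(-57))*133 + 1 = ((7 + 49) + 57)*133 + 1 = (56 + 57)*133 + 1 = 113*133 + 1 = 15029 + 1 = 15030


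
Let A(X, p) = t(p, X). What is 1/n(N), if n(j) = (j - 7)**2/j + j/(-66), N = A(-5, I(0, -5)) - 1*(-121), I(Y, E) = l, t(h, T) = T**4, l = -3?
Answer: 24618/17743735 ≈ 0.0013874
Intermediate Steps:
I(Y, E) = -3
A(X, p) = X**4
N = 746 (N = (-5)**4 - 1*(-121) = 625 + 121 = 746)
n(j) = -j/66 + (-7 + j)**2/j (n(j) = (-7 + j)**2/j + j*(-1/66) = (-7 + j)**2/j - j/66 = -j/66 + (-7 + j)**2/j)
1/n(N) = 1/(-1/66*746 + (-7 + 746)**2/746) = 1/(-373/33 + (1/746)*739**2) = 1/(-373/33 + (1/746)*546121) = 1/(-373/33 + 546121/746) = 1/(17743735/24618) = 24618/17743735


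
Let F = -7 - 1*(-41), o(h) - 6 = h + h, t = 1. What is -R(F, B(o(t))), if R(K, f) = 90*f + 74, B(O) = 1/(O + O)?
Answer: -637/8 ≈ -79.625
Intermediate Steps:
o(h) = 6 + 2*h (o(h) = 6 + (h + h) = 6 + 2*h)
F = 34 (F = -7 + 41 = 34)
B(O) = 1/(2*O)
R(K, f) = 74 + 90*f
-R(F, B(o(t))) = -(74 + 90*(1/(2*(6 + 2*1)))) = -(74 + 90*(1/(2*(6 + 2)))) = -(74 + 90*((1/2)/8)) = -(74 + 90*((1/2)*(1/8))) = -(74 + 90*(1/16)) = -(74 + 45/8) = -1*637/8 = -637/8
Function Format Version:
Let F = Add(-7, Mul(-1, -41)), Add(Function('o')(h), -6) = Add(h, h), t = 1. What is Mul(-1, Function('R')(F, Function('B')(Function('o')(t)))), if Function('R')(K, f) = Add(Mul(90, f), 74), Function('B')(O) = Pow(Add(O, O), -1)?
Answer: Rational(-637, 8) ≈ -79.625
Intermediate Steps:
Function('o')(h) = Add(6, Mul(2, h)) (Function('o')(h) = Add(6, Add(h, h)) = Add(6, Mul(2, h)))
F = 34 (F = Add(-7, 41) = 34)
Function('B')(O) = Mul(Rational(1, 2), Pow(O, -1)) (Function('B')(O) = Pow(Mul(2, O), -1) = Mul(Rational(1, 2), Pow(O, -1)))
Function('R')(K, f) = Add(74, Mul(90, f))
Mul(-1, Function('R')(F, Function('B')(Function('o')(t)))) = Mul(-1, Add(74, Mul(90, Mul(Rational(1, 2), Pow(Add(6, Mul(2, 1)), -1))))) = Mul(-1, Add(74, Mul(90, Mul(Rational(1, 2), Pow(Add(6, 2), -1))))) = Mul(-1, Add(74, Mul(90, Mul(Rational(1, 2), Pow(8, -1))))) = Mul(-1, Add(74, Mul(90, Mul(Rational(1, 2), Rational(1, 8))))) = Mul(-1, Add(74, Mul(90, Rational(1, 16)))) = Mul(-1, Add(74, Rational(45, 8))) = Mul(-1, Rational(637, 8)) = Rational(-637, 8)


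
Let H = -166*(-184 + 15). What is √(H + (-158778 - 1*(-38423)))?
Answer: I*√92301 ≈ 303.81*I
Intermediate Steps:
H = 28054 (H = -166*(-169) = 28054)
√(H + (-158778 - 1*(-38423))) = √(28054 + (-158778 - 1*(-38423))) = √(28054 + (-158778 + 38423)) = √(28054 - 120355) = √(-92301) = I*√92301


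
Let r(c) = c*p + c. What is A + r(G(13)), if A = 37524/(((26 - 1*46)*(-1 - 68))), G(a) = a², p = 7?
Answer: 158607/115 ≈ 1379.2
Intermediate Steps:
r(c) = 8*c (r(c) = c*7 + c = 7*c + c = 8*c)
A = 3127/115 (A = 37524/(((26 - 46)*(-69))) = 37524/((-20*(-69))) = 37524/1380 = 37524*(1/1380) = 3127/115 ≈ 27.191)
A + r(G(13)) = 3127/115 + 8*13² = 3127/115 + 8*169 = 3127/115 + 1352 = 158607/115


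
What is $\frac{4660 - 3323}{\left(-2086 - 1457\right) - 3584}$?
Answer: $- \frac{1337}{7127} \approx -0.1876$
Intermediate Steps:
$\frac{4660 - 3323}{\left(-2086 - 1457\right) - 3584} = \frac{1337}{-3543 - 3584} = \frac{1337}{-7127} = 1337 \left(- \frac{1}{7127}\right) = - \frac{1337}{7127}$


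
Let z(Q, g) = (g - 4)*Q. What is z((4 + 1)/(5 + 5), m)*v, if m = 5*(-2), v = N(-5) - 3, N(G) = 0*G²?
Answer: 21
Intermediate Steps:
N(G) = 0
v = -3 (v = 0 - 3 = -3)
m = -10
z(Q, g) = Q*(-4 + g) (z(Q, g) = (-4 + g)*Q = Q*(-4 + g))
z((4 + 1)/(5 + 5), m)*v = (((4 + 1)/(5 + 5))*(-4 - 10))*(-3) = ((5/10)*(-14))*(-3) = ((5*(⅒))*(-14))*(-3) = ((½)*(-14))*(-3) = -7*(-3) = 21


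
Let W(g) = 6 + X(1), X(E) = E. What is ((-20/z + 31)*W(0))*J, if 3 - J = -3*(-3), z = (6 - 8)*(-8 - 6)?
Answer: -1272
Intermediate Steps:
z = 28 (z = -2*(-14) = 28)
W(g) = 7 (W(g) = 6 + 1 = 7)
J = -6 (J = 3 - (-3)*(-3) = 3 - 1*9 = 3 - 9 = -6)
((-20/z + 31)*W(0))*J = ((-20/28 + 31)*7)*(-6) = ((-20*1/28 + 31)*7)*(-6) = ((-5/7 + 31)*7)*(-6) = ((212/7)*7)*(-6) = 212*(-6) = -1272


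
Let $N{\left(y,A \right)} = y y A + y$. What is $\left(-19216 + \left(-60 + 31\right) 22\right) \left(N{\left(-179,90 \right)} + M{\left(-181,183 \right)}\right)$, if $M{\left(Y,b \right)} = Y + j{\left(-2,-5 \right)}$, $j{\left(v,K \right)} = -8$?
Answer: $-57245474988$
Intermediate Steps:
$M{\left(Y,b \right)} = -8 + Y$ ($M{\left(Y,b \right)} = Y - 8 = -8 + Y$)
$N{\left(y,A \right)} = y + A y^{2}$ ($N{\left(y,A \right)} = y^{2} A + y = A y^{2} + y = y + A y^{2}$)
$\left(-19216 + \left(-60 + 31\right) 22\right) \left(N{\left(-179,90 \right)} + M{\left(-181,183 \right)}\right) = \left(-19216 + \left(-60 + 31\right) 22\right) \left(- 179 \left(1 + 90 \left(-179\right)\right) - 189\right) = \left(-19216 - 638\right) \left(- 179 \left(1 - 16110\right) - 189\right) = \left(-19216 - 638\right) \left(\left(-179\right) \left(-16109\right) - 189\right) = - 19854 \left(2883511 - 189\right) = \left(-19854\right) 2883322 = -57245474988$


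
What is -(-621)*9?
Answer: 5589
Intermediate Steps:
-(-621)*9 = -207*(-27) = 5589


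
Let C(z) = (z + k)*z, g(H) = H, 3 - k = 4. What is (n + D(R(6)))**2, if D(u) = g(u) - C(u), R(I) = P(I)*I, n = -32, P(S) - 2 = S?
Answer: 5017600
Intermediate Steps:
P(S) = 2 + S
k = -1 (k = 3 - 1*4 = 3 - 4 = -1)
R(I) = I*(2 + I) (R(I) = (2 + I)*I = I*(2 + I))
C(z) = z*(-1 + z) (C(z) = (z - 1)*z = (-1 + z)*z = z*(-1 + z))
D(u) = u - u*(-1 + u)
(n + D(R(6)))**2 = (-32 + (6*(2 + 6))*(2 - 6*(2 + 6)))**2 = (-32 + (6*8)*(2 - 6*8))**2 = (-32 + 48*(2 - 1*48))**2 = (-32 + 48*(2 - 48))**2 = (-32 + 48*(-46))**2 = (-32 - 2208)**2 = (-2240)**2 = 5017600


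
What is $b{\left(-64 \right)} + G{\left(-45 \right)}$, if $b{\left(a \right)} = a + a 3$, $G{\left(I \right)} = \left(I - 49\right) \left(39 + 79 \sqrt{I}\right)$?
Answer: $-3922 - 22278 i \sqrt{5} \approx -3922.0 - 49815.0 i$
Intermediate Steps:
$G{\left(I \right)} = \left(-49 + I\right) \left(39 + 79 \sqrt{I}\right)$
$b{\left(a \right)} = 4 a$ ($b{\left(a \right)} = a + 3 a = 4 a$)
$b{\left(-64 \right)} + G{\left(-45 \right)} = 4 \left(-64\right) + \left(-1911 - 3871 \sqrt{-45} + 39 \left(-45\right) + 79 \left(-45\right)^{\frac{3}{2}}\right) = -256 - \left(3666 - - 10665 i \sqrt{5} + 3871 \cdot 3 i \sqrt{5}\right) = -256 - \left(3666 + 22278 i \sqrt{5}\right) = -3922 - 22278 i \sqrt{5}$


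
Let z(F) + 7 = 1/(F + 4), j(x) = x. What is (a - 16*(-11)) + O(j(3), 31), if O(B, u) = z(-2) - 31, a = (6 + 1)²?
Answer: 375/2 ≈ 187.50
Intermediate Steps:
z(F) = -7 + 1/(4 + F) (z(F) = -7 + 1/(F + 4) = -7 + 1/(4 + F))
a = 49 (a = 7² = 49)
O(B, u) = -75/2 (O(B, u) = (-27 - 7*(-2))/(4 - 2) - 31 = (-27 + 14)/2 - 31 = (½)*(-13) - 31 = -13/2 - 31 = -75/2)
(a - 16*(-11)) + O(j(3), 31) = (49 - 16*(-11)) - 75/2 = (49 + 176) - 75/2 = 225 - 75/2 = 375/2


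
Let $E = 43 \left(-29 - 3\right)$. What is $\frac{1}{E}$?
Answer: $- \frac{1}{1376} \approx -0.00072674$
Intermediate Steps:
$E = -1376$ ($E = 43 \left(-32\right) = -1376$)
$\frac{1}{E} = \frac{1}{-1376} = - \frac{1}{1376}$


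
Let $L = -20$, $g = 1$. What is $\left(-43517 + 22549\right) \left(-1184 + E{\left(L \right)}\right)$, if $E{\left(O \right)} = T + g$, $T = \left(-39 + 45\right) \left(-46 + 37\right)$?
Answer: $25937416$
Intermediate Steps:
$T = -54$ ($T = 6 \left(-9\right) = -54$)
$E{\left(O \right)} = -53$ ($E{\left(O \right)} = -54 + 1 = -53$)
$\left(-43517 + 22549\right) \left(-1184 + E{\left(L \right)}\right) = \left(-43517 + 22549\right) \left(-1184 - 53\right) = \left(-20968\right) \left(-1237\right) = 25937416$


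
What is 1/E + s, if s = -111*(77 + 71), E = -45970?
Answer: -755195161/45970 ≈ -16428.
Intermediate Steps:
s = -16428 (s = -111*148 = -16428)
1/E + s = 1/(-45970) - 16428 = -1/45970 - 16428 = -755195161/45970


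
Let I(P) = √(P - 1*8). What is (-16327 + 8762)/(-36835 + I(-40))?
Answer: 278656775/1356817273 + 30260*I*√3/1356817273 ≈ 0.20538 + 3.8629e-5*I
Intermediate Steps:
I(P) = √(-8 + P) (I(P) = √(P - 8) = √(-8 + P))
(-16327 + 8762)/(-36835 + I(-40)) = (-16327 + 8762)/(-36835 + √(-8 - 40)) = -7565/(-36835 + √(-48)) = -7565/(-36835 + 4*I*√3)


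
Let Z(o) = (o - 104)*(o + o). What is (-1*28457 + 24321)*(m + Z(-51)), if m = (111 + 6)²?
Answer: -122007864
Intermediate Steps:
Z(o) = 2*o*(-104 + o) (Z(o) = (-104 + o)*(2*o) = 2*o*(-104 + o))
m = 13689 (m = 117² = 13689)
(-1*28457 + 24321)*(m + Z(-51)) = (-1*28457 + 24321)*(13689 + 2*(-51)*(-104 - 51)) = (-28457 + 24321)*(13689 + 2*(-51)*(-155)) = -4136*(13689 + 15810) = -4136*29499 = -122007864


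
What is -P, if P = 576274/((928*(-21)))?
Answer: 288137/9744 ≈ 29.571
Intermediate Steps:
P = -288137/9744 (P = 576274/(-19488) = 576274*(-1/19488) = -288137/9744 ≈ -29.571)
-P = -1*(-288137/9744) = 288137/9744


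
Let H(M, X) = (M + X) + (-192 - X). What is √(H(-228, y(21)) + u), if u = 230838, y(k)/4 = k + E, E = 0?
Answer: 3*√25602 ≈ 480.02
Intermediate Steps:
y(k) = 4*k (y(k) = 4*(k + 0) = 4*k)
H(M, X) = -192 + M
√(H(-228, y(21)) + u) = √((-192 - 228) + 230838) = √(-420 + 230838) = √230418 = 3*√25602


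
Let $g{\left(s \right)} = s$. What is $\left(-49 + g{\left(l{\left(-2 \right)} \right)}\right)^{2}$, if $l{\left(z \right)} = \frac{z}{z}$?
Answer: $2304$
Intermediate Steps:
$l{\left(z \right)} = 1$
$\left(-49 + g{\left(l{\left(-2 \right)} \right)}\right)^{2} = \left(-49 + 1\right)^{2} = \left(-48\right)^{2} = 2304$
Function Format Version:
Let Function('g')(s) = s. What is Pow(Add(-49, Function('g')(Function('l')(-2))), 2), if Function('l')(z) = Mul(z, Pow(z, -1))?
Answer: 2304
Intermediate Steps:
Function('l')(z) = 1
Pow(Add(-49, Function('g')(Function('l')(-2))), 2) = Pow(Add(-49, 1), 2) = Pow(-48, 2) = 2304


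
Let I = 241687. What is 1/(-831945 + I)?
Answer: -1/590258 ≈ -1.6942e-6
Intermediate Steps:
1/(-831945 + I) = 1/(-831945 + 241687) = 1/(-590258) = -1/590258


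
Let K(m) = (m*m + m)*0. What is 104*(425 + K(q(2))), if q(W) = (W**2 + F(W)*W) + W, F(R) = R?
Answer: 44200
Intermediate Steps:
q(W) = W + 2*W**2 (q(W) = (W**2 + W*W) + W = (W**2 + W**2) + W = 2*W**2 + W = W + 2*W**2)
K(m) = 0 (K(m) = (m**2 + m)*0 = (m + m**2)*0 = 0)
104*(425 + K(q(2))) = 104*(425 + 0) = 104*425 = 44200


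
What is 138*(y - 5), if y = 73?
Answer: 9384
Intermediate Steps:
138*(y - 5) = 138*(73 - 5) = 138*68 = 9384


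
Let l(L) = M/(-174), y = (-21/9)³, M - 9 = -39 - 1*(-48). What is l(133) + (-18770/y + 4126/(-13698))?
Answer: 100631568308/68127003 ≈ 1477.1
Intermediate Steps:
M = 18 (M = 9 + (-39 - 1*(-48)) = 9 + (-39 + 48) = 9 + 9 = 18)
y = -343/27 (y = (-21*⅑)³ = (-7/3)³ = -343/27 ≈ -12.704)
l(L) = -3/29 (l(L) = 18/(-174) = 18*(-1/174) = -3/29)
l(133) + (-18770/y + 4126/(-13698)) = -3/29 + (-18770/(-343/27) + 4126/(-13698)) = -3/29 + (-18770*(-27/343) + 4126*(-1/13698)) = -3/29 + (506790/343 - 2063/6849) = -3/29 + 3470297101/2349207 = 100631568308/68127003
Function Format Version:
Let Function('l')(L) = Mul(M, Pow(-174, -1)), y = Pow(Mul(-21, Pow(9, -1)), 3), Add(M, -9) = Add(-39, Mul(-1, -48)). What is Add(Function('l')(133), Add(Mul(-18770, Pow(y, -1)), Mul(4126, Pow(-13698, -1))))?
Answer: Rational(100631568308, 68127003) ≈ 1477.1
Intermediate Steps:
M = 18 (M = Add(9, Add(-39, Mul(-1, -48))) = Add(9, Add(-39, 48)) = Add(9, 9) = 18)
y = Rational(-343, 27) (y = Pow(Mul(-21, Rational(1, 9)), 3) = Pow(Rational(-7, 3), 3) = Rational(-343, 27) ≈ -12.704)
Function('l')(L) = Rational(-3, 29) (Function('l')(L) = Mul(18, Pow(-174, -1)) = Mul(18, Rational(-1, 174)) = Rational(-3, 29))
Add(Function('l')(133), Add(Mul(-18770, Pow(y, -1)), Mul(4126, Pow(-13698, -1)))) = Add(Rational(-3, 29), Add(Mul(-18770, Pow(Rational(-343, 27), -1)), Mul(4126, Pow(-13698, -1)))) = Add(Rational(-3, 29), Add(Mul(-18770, Rational(-27, 343)), Mul(4126, Rational(-1, 13698)))) = Add(Rational(-3, 29), Add(Rational(506790, 343), Rational(-2063, 6849))) = Add(Rational(-3, 29), Rational(3470297101, 2349207)) = Rational(100631568308, 68127003)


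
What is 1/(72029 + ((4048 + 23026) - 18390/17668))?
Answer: 8834/875466707 ≈ 1.0091e-5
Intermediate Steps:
1/(72029 + ((4048 + 23026) - 18390/17668)) = 1/(72029 + (27074 - 18390*1/17668)) = 1/(72029 + (27074 - 9195/8834)) = 1/(72029 + 239162521/8834) = 1/(875466707/8834) = 8834/875466707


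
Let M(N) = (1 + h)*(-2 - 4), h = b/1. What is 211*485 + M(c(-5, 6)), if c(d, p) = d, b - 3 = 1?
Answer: 102305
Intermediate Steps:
b = 4 (b = 3 + 1 = 4)
h = 4 (h = 4/1 = 4*1 = 4)
M(N) = -30 (M(N) = (1 + 4)*(-2 - 4) = 5*(-6) = -30)
211*485 + M(c(-5, 6)) = 211*485 - 30 = 102335 - 30 = 102305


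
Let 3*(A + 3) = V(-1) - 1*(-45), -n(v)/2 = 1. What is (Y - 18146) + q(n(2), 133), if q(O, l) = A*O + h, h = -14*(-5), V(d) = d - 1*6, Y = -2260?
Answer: -61066/3 ≈ -20355.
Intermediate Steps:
n(v) = -2 (n(v) = -2*1 = -2)
V(d) = -6 + d (V(d) = d - 6 = -6 + d)
A = 29/3 (A = -3 + ((-6 - 1) - 1*(-45))/3 = -3 + (-7 + 45)/3 = -3 + (⅓)*38 = -3 + 38/3 = 29/3 ≈ 9.6667)
h = 70
q(O, l) = 70 + 29*O/3 (q(O, l) = 29*O/3 + 70 = 70 + 29*O/3)
(Y - 18146) + q(n(2), 133) = (-2260 - 18146) + (70 + (29/3)*(-2)) = -20406 + (70 - 58/3) = -20406 + 152/3 = -61066/3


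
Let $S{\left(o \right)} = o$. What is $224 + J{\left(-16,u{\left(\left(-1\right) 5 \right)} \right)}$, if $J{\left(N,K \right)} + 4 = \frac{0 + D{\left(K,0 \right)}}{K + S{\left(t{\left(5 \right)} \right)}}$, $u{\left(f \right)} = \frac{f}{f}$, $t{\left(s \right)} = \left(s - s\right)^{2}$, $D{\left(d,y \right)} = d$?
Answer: $221$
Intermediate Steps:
$t{\left(s \right)} = 0$ ($t{\left(s \right)} = 0^{2} = 0$)
$u{\left(f \right)} = 1$
$J{\left(N,K \right)} = -3$ ($J{\left(N,K \right)} = -4 + \frac{0 + K}{K + 0} = -4 + \frac{K}{K} = -4 + 1 = -3$)
$224 + J{\left(-16,u{\left(\left(-1\right) 5 \right)} \right)} = 224 - 3 = 221$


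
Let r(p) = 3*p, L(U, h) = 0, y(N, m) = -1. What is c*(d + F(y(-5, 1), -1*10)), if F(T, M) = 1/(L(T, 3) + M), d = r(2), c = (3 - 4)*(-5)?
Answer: 59/2 ≈ 29.500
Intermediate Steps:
c = 5 (c = -1*(-5) = 5)
d = 6 (d = 3*2 = 6)
F(T, M) = 1/M (F(T, M) = 1/(0 + M) = 1/M)
c*(d + F(y(-5, 1), -1*10)) = 5*(6 + 1/(-1*10)) = 5*(6 + 1/(-10)) = 5*(6 - 1/10) = 5*(59/10) = 59/2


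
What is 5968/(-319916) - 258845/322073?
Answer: -21182697171/25759076467 ≈ -0.82234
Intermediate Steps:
5968/(-319916) - 258845/322073 = 5968*(-1/319916) - 258845*1/322073 = -1492/79979 - 258845/322073 = -21182697171/25759076467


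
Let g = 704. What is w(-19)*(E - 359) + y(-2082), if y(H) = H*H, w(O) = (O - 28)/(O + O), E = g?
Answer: 164735727/38 ≈ 4.3352e+6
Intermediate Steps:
E = 704
w(O) = (-28 + O)/(2*O) (w(O) = (-28 + O)/((2*O)) = (-28 + O)*(1/(2*O)) = (-28 + O)/(2*O))
y(H) = H**2
w(-19)*(E - 359) + y(-2082) = ((1/2)*(-28 - 19)/(-19))*(704 - 359) + (-2082)**2 = ((1/2)*(-1/19)*(-47))*345 + 4334724 = (47/38)*345 + 4334724 = 16215/38 + 4334724 = 164735727/38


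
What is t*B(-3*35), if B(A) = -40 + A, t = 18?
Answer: -2610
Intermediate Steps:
t*B(-3*35) = 18*(-40 - 3*35) = 18*(-40 - 105) = 18*(-145) = -2610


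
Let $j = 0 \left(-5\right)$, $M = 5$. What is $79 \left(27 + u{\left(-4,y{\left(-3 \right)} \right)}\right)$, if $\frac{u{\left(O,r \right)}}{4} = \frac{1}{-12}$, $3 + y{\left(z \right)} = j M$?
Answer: $\frac{6320}{3} \approx 2106.7$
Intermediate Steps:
$j = 0$
$y{\left(z \right)} = -3$ ($y{\left(z \right)} = -3 + 0 \cdot 5 = -3 + 0 = -3$)
$u{\left(O,r \right)} = - \frac{1}{3}$ ($u{\left(O,r \right)} = \frac{4}{-12} = 4 \left(- \frac{1}{12}\right) = - \frac{1}{3}$)
$79 \left(27 + u{\left(-4,y{\left(-3 \right)} \right)}\right) = 79 \left(27 - \frac{1}{3}\right) = 79 \cdot \frac{80}{3} = \frac{6320}{3}$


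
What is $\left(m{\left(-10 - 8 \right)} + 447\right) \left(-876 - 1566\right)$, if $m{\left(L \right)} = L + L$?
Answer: $-1003662$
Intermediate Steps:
$m{\left(L \right)} = 2 L$
$\left(m{\left(-10 - 8 \right)} + 447\right) \left(-876 - 1566\right) = \left(2 \left(-10 - 8\right) + 447\right) \left(-876 - 1566\right) = \left(2 \left(-18\right) + 447\right) \left(-2442\right) = \left(-36 + 447\right) \left(-2442\right) = 411 \left(-2442\right) = -1003662$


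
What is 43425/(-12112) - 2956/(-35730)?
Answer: -757886089/216380880 ≈ -3.5026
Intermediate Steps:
43425/(-12112) - 2956/(-35730) = 43425*(-1/12112) - 2956*(-1/35730) = -43425/12112 + 1478/17865 = -757886089/216380880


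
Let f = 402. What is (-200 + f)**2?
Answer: 40804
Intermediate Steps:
(-200 + f)**2 = (-200 + 402)**2 = 202**2 = 40804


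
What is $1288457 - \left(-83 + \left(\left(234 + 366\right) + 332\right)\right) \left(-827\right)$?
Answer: $1990580$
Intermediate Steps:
$1288457 - \left(-83 + \left(\left(234 + 366\right) + 332\right)\right) \left(-827\right) = 1288457 - \left(-83 + \left(600 + 332\right)\right) \left(-827\right) = 1288457 - \left(-83 + 932\right) \left(-827\right) = 1288457 - 849 \left(-827\right) = 1288457 - -702123 = 1288457 + 702123 = 1990580$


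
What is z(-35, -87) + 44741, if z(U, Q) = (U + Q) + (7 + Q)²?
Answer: 51019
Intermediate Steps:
z(U, Q) = Q + U + (7 + Q)² (z(U, Q) = (Q + U) + (7 + Q)² = Q + U + (7 + Q)²)
z(-35, -87) + 44741 = (-87 - 35 + (7 - 87)²) + 44741 = (-87 - 35 + (-80)²) + 44741 = (-87 - 35 + 6400) + 44741 = 6278 + 44741 = 51019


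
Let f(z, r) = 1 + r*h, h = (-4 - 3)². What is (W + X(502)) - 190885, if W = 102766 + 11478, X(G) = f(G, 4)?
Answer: -76444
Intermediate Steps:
h = 49 (h = (-7)² = 49)
f(z, r) = 1 + 49*r (f(z, r) = 1 + r*49 = 1 + 49*r)
X(G) = 197 (X(G) = 1 + 49*4 = 1 + 196 = 197)
W = 114244
(W + X(502)) - 190885 = (114244 + 197) - 190885 = 114441 - 190885 = -76444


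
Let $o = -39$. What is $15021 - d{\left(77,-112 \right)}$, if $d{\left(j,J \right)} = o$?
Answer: $15060$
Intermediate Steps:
$d{\left(j,J \right)} = -39$
$15021 - d{\left(77,-112 \right)} = 15021 - -39 = 15021 + 39 = 15060$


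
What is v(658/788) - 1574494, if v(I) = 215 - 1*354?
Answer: -1574633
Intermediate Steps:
v(I) = -139 (v(I) = 215 - 354 = -139)
v(658/788) - 1574494 = -139 - 1574494 = -1574633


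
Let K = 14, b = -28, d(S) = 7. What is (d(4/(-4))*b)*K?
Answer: -2744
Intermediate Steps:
(d(4/(-4))*b)*K = (7*(-28))*14 = -196*14 = -2744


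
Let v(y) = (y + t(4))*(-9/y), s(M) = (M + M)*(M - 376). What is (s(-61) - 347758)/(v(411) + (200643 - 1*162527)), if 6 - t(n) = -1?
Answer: -20169414/2610319 ≈ -7.7268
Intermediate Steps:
t(n) = 7 (t(n) = 6 - 1*(-1) = 6 + 1 = 7)
s(M) = 2*M*(-376 + M) (s(M) = (2*M)*(-376 + M) = 2*M*(-376 + M))
v(y) = -9*(7 + y)/y (v(y) = (y + 7)*(-9/y) = (7 + y)*(-9/y) = -9*(7 + y)/y)
(s(-61) - 347758)/(v(411) + (200643 - 1*162527)) = (2*(-61)*(-376 - 61) - 347758)/((-9 - 63/411) + (200643 - 1*162527)) = (2*(-61)*(-437) - 347758)/((-9 - 63*1/411) + (200643 - 162527)) = (53314 - 347758)/((-9 - 21/137) + 38116) = -294444/(-1254/137 + 38116) = -294444/5220638/137 = -294444*137/5220638 = -20169414/2610319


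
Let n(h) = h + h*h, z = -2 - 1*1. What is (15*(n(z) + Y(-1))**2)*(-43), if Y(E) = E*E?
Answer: -31605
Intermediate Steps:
z = -3 (z = -2 - 1 = -3)
n(h) = h + h**2
Y(E) = E**2
(15*(n(z) + Y(-1))**2)*(-43) = (15*(-3*(1 - 3) + (-1)**2)**2)*(-43) = (15*(-3*(-2) + 1)**2)*(-43) = (15*(6 + 1)**2)*(-43) = (15*7**2)*(-43) = (15*49)*(-43) = 735*(-43) = -31605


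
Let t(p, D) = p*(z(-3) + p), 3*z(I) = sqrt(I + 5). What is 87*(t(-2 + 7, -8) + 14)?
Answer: 3393 + 145*sqrt(2) ≈ 3598.1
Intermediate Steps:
z(I) = sqrt(5 + I)/3 (z(I) = sqrt(I + 5)/3 = sqrt(5 + I)/3)
t(p, D) = p*(p + sqrt(2)/3) (t(p, D) = p*(sqrt(5 - 3)/3 + p) = p*(sqrt(2)/3 + p) = p*(p + sqrt(2)/3))
87*(t(-2 + 7, -8) + 14) = 87*((-2 + 7)*(sqrt(2) + 3*(-2 + 7))/3 + 14) = 87*((1/3)*5*(sqrt(2) + 3*5) + 14) = 87*((1/3)*5*(sqrt(2) + 15) + 14) = 87*((1/3)*5*(15 + sqrt(2)) + 14) = 87*((25 + 5*sqrt(2)/3) + 14) = 87*(39 + 5*sqrt(2)/3) = 3393 + 145*sqrt(2)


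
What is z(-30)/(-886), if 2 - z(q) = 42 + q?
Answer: 5/443 ≈ 0.011287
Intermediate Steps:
z(q) = -40 - q (z(q) = 2 - (42 + q) = 2 + (-42 - q) = -40 - q)
z(-30)/(-886) = (-40 - 1*(-30))/(-886) = (-40 + 30)*(-1/886) = -10*(-1/886) = 5/443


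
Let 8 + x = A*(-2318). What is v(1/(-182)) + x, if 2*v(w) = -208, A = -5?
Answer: 11478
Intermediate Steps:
v(w) = -104 (v(w) = (1/2)*(-208) = -104)
x = 11582 (x = -8 - 5*(-2318) = -8 + 11590 = 11582)
v(1/(-182)) + x = -104 + 11582 = 11478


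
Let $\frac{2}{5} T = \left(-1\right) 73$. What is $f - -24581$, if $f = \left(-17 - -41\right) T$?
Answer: $20201$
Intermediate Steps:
$T = - \frac{365}{2}$ ($T = \frac{5 \left(\left(-1\right) 73\right)}{2} = \frac{5}{2} \left(-73\right) = - \frac{365}{2} \approx -182.5$)
$f = -4380$ ($f = \left(-17 - -41\right) \left(- \frac{365}{2}\right) = \left(-17 + \left(-13 + 54\right)\right) \left(- \frac{365}{2}\right) = \left(-17 + 41\right) \left(- \frac{365}{2}\right) = 24 \left(- \frac{365}{2}\right) = -4380$)
$f - -24581 = -4380 - -24581 = -4380 + 24581 = 20201$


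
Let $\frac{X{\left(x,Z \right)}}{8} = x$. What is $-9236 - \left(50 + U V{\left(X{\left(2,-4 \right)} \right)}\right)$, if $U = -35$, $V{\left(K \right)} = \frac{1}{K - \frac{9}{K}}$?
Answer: $- \frac{2293082}{247} \approx -9283.7$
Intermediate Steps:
$X{\left(x,Z \right)} = 8 x$
$-9236 - \left(50 + U V{\left(X{\left(2,-4 \right)} \right)}\right) = -9236 - \left(50 - 35 \frac{8 \cdot 2}{-9 + \left(8 \cdot 2\right)^{2}}\right) = -9236 - \left(50 - 35 \frac{16}{-9 + 16^{2}}\right) = -9236 - \left(50 - 35 \frac{16}{-9 + 256}\right) = -9236 - \left(50 - 35 \cdot \frac{16}{247}\right) = -9236 - \left(50 - 35 \cdot 16 \cdot \frac{1}{247}\right) = -9236 - \left(50 - \frac{560}{247}\right) = -9236 - \frac{11790}{247} = - \frac{2293082}{247}$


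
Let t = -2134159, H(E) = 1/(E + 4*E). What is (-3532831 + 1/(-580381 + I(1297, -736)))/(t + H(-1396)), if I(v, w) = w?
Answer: 122477412842320/73987765882821 ≈ 1.6554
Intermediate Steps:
H(E) = 1/(5*E)
(-3532831 + 1/(-580381 + I(1297, -736)))/(t + H(-1396)) = (-3532831 + 1/(-580381 - 736))/(-2134159 + (⅕)/(-1396)) = (-3532831 + 1/(-581117))/(-2134159 + (⅕)*(-1/1396)) = (-3532831 - 1/581117)/(-2134159 - 1/6980) = -2052988152228/(581117*(-14896429821/6980)) = -2052988152228/581117*(-6980/14896429821) = 122477412842320/73987765882821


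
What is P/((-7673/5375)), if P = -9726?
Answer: 52277250/7673 ≈ 6813.1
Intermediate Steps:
P/((-7673/5375)) = -9726/((-7673/5375)) = -9726/((-7673*1/5375)) = -9726/(-7673/5375) = -9726*(-5375/7673) = 52277250/7673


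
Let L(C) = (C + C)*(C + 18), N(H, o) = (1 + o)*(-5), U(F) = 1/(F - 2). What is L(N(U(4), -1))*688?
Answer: 0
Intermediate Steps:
U(F) = 1/(-2 + F)
N(H, o) = -5 - 5*o
L(C) = 2*C*(18 + C) (L(C) = (2*C)*(18 + C) = 2*C*(18 + C))
L(N(U(4), -1))*688 = (2*(-5 - 5*(-1))*(18 + (-5 - 5*(-1))))*688 = (2*(-5 + 5)*(18 + (-5 + 5)))*688 = (2*0*(18 + 0))*688 = (2*0*18)*688 = 0*688 = 0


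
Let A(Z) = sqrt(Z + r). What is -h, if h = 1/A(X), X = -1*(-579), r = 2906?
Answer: -sqrt(3485)/3485 ≈ -0.016939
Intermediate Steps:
X = 579
A(Z) = sqrt(2906 + Z) (A(Z) = sqrt(Z + 2906) = sqrt(2906 + Z))
h = sqrt(3485)/3485 (h = 1/(sqrt(2906 + 579)) = 1/(sqrt(3485)) = sqrt(3485)/3485 ≈ 0.016939)
-h = -sqrt(3485)/3485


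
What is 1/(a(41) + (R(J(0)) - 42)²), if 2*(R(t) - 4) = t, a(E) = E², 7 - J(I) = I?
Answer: 4/11485 ≈ 0.00034828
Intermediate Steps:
J(I) = 7 - I
R(t) = 4 + t/2
1/(a(41) + (R(J(0)) - 42)²) = 1/(41² + ((4 + (7 - 1*0)/2) - 42)²) = 1/(1681 + ((4 + (7 + 0)/2) - 42)²) = 1/(1681 + ((4 + (½)*7) - 42)²) = 1/(1681 + ((4 + 7/2) - 42)²) = 1/(1681 + (15/2 - 42)²) = 1/(1681 + (-69/2)²) = 1/(1681 + 4761/4) = 1/(11485/4) = 4/11485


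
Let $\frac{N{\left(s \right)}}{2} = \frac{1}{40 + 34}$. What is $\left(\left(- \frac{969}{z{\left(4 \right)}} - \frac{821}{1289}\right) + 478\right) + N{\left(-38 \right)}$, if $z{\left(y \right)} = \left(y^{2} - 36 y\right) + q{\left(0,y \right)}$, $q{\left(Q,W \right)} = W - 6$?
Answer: $\frac{3006076097}{6200090} \approx 484.84$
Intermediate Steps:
$q{\left(Q,W \right)} = -6 + W$ ($q{\left(Q,W \right)} = W - 6 = -6 + W$)
$N{\left(s \right)} = \frac{1}{37}$ ($N{\left(s \right)} = \frac{2}{40 + 34} = \frac{2}{74} = 2 \cdot \frac{1}{74} = \frac{1}{37}$)
$z{\left(y \right)} = -6 + y^{2} - 35 y$ ($z{\left(y \right)} = \left(y^{2} - 36 y\right) + \left(-6 + y\right) = -6 + y^{2} - 35 y$)
$\left(\left(- \frac{969}{z{\left(4 \right)}} - \frac{821}{1289}\right) + 478\right) + N{\left(-38 \right)} = \left(\left(- \frac{969}{-6 + 4^{2} - 140} - \frac{821}{1289}\right) + 478\right) + \frac{1}{37} = \left(\left(- \frac{969}{-6 + 16 - 140} - \frac{821}{1289}\right) + 478\right) + \frac{1}{37} = \left(\left(- \frac{969}{-130} - \frac{821}{1289}\right) + 478\right) + \frac{1}{37} = \left(\left(\left(-969\right) \left(- \frac{1}{130}\right) - \frac{821}{1289}\right) + 478\right) + \frac{1}{37} = \left(\left(\frac{969}{130} - \frac{821}{1289}\right) + 478\right) + \frac{1}{37} = \left(\frac{1142311}{167570} + 478\right) + \frac{1}{37} = \frac{81240771}{167570} + \frac{1}{37} = \frac{3006076097}{6200090}$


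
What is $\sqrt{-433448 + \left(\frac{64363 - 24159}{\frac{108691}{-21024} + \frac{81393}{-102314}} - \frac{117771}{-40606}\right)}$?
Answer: $\frac{i \sqrt{29876634505288187965741022326603094}}{260524388794018} \approx 663.46 i$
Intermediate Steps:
$\sqrt{-433448 + \left(\frac{64363 - 24159}{\frac{108691}{-21024} + \frac{81393}{-102314}} - \frac{117771}{-40606}\right)} = \sqrt{-433448 + \left(\frac{64363 - 24159}{108691 \left(- \frac{1}{21024}\right) + 81393 \left(- \frac{1}{102314}\right)} - - \frac{117771}{40606}\right)} = \sqrt{-433448 + \left(\frac{40204}{- \frac{108691}{21024} - \frac{81393}{102314}} + \frac{117771}{40606}\right)} = \sqrt{-433448 + \left(\frac{40204}{- \frac{6415908703}{1075524768}} + \frac{117771}{40606}\right)} = \sqrt{-433448 + \left(40204 \left(- \frac{1075524768}{6415908703}\right) + \frac{117771}{40606}\right)} = \sqrt{-433448 + \left(- \frac{43240397772672}{6415908703} + \frac{117771}{40606}\right)} = \sqrt{-433448 - \frac{1755063983973258219}{260524388794018}} = \sqrt{- \frac{114678839257962772283}{260524388794018}} = \frac{i \sqrt{29876634505288187965741022326603094}}{260524388794018}$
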